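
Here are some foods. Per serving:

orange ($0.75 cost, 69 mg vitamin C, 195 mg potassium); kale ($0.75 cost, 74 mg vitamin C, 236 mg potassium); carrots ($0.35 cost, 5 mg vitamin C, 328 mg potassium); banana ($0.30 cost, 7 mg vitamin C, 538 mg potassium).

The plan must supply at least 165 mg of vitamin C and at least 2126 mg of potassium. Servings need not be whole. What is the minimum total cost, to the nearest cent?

Compare the cost at each extreme point of the feasible region.
orange only: max(165/69, 2126/195) = 10.9 servings → $8.18.
kale only: max(165/74, 2126/236) = 9.008 servings → $6.76.
carrots only: max(165/5, 2126/328) = 33 servings → $11.55.
banana only: max(165/7, 2126/538) = 23.57 servings → $7.07.
orange + kale: intersection lies outside the first quadrant.
orange + carrots with both tight: 2.008 servings and 5.288 servings → $3.36.
orange + banana with both tight: 2.066 servings and 3.203 servings → $2.51.
kale + carrots with both tight: 1.883 servings and 5.127 servings → $3.21.
kale + banana with both tight: 1.936 servings and 3.102 servings → $2.38.
carrots + banana with both targets exact would need a negative amount; discard.
Cheapest feasible corner: $2.38.

$2.38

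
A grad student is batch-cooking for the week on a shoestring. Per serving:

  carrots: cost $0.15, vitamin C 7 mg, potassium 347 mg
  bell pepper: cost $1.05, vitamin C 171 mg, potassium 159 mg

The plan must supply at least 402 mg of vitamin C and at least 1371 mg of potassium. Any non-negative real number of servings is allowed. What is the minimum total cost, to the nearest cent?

carrots only: max(402/7, 1371/347) = 57.43 servings → $8.61.
bell pepper only: max(402/171, 1371/159) = 8.623 servings → $9.05.
carrots + bell pepper with both tight: 2.929 servings and 2.231 servings → $2.78.
The minimum over all feasible corners is $2.78.

$2.78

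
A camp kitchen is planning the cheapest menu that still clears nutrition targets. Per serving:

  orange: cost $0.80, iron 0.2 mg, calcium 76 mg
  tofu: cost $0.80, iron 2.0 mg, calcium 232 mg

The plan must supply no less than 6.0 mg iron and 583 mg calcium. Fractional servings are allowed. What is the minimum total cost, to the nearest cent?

The cheapest plan sits at a corner of the feasible region — with two constraints it uses at most two foods.
orange only: max(6.0/0.2, 583/76) = 30 servings → $24.00.
tofu only: max(6.0/2.0, 583/232) = 3 servings → $2.40.
orange + tofu: intersection lies outside the first quadrant.
The minimum over all feasible corners is $2.40.

$2.40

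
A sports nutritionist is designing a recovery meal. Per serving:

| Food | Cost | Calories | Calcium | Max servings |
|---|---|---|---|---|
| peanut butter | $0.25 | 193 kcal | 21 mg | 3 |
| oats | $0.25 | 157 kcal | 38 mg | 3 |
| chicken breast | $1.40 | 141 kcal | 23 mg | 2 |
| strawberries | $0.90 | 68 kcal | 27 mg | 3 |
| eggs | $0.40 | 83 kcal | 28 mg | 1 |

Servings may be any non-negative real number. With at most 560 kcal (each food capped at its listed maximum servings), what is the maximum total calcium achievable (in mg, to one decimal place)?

175.1 mg

Calcium per kcal: strawberries 0.3971, eggs 0.3373, oats 0.242, chicken breast 0.1631, peanut butter 0.1088.
Take 3 servings of strawberries: uses 204 kcal, +81.0 mg calcium (running total 81.0 mg).
Take 1 serving of eggs: uses 83 kcal, +28.0 mg calcium (running total 109.0 mg).
Take 1.739 servings of oats: uses 273 kcal, +66.1 mg calcium (running total 175.1 mg).
Greedy by best ratio exhausts the calories allowance optimally: 175.1 mg.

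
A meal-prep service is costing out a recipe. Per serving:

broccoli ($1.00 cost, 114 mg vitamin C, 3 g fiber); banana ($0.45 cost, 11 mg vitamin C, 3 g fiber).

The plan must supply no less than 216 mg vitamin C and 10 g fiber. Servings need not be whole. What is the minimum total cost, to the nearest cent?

$2.46

Compare the cost at each extreme point of the feasible region.
broccoli only: max(216/114, 10/3) = 3.333 servings → $3.33.
banana only: max(216/11, 10/3) = 19.64 servings → $8.84.
broccoli + banana with both tight: 1.741 servings and 1.592 servings → $2.46.
The minimum over all feasible corners is $2.46.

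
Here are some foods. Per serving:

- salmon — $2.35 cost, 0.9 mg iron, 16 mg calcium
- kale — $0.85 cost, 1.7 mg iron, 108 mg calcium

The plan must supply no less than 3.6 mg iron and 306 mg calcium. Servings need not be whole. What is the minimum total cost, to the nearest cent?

$2.41

salmon only: max(3.6/0.9, 306/16) = 19.12 servings → $44.94.
kale only: max(3.6/1.7, 306/108) = 2.833 servings → $2.41.
salmon + kale: the both-tight solution has a negative serving — not a feasible corner.
So the least-cost plan costs $2.41.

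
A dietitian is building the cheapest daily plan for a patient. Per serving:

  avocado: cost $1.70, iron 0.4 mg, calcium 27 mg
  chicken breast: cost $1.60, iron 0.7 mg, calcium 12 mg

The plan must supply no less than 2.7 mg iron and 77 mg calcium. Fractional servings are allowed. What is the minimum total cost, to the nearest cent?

Compare the cost at each extreme point of the feasible region.
avocado only: max(2.7/0.4, 77/27) = 6.75 servings → $11.47.
chicken breast only: max(2.7/0.7, 77/12) = 6.417 servings → $10.27.
avocado + chicken breast with both tight: 1.525 servings and 2.986 servings → $7.37.
The minimum over all feasible corners is $7.37.

$7.37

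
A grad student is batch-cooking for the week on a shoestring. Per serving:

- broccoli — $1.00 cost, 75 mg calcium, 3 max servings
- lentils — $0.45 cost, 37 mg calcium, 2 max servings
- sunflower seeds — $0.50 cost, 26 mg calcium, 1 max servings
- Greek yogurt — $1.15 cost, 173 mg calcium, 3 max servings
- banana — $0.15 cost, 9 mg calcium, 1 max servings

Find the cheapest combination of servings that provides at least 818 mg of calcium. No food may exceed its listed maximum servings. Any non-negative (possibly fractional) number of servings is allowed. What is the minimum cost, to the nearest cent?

Cost per mg of calcium: Greek yogurt $0.0066, lentils $0.0122, broccoli $0.0133, banana $0.0167, sunflower seeds $0.0192.
Take 3 servings of Greek yogurt: +519.0 mg calcium for $3.45 (total $3.45, still need 299.0 mg).
Take 2 servings of lentils: +74.0 mg calcium for $0.90 (total $4.35, still need 225.0 mg).
Take 3 servings of broccoli: +225.0 mg calcium for $3.00 (total $7.35, still need 0.0 mg).
Greedy by cheapest-per-mg is optimal for a single linear constraint, so the minimum cost is $7.35.

$7.35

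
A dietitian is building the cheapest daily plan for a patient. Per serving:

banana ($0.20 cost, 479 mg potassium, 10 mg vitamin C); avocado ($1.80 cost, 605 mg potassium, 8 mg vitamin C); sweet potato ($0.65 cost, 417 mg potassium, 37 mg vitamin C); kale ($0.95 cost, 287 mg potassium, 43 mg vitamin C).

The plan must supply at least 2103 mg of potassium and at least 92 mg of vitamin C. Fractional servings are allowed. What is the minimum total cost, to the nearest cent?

$1.69

banana only: max(2103/479, 92/10) = 9.2 servings → $1.84.
avocado only: max(2103/605, 92/8) = 11.5 servings → $20.70.
sweet potato only: max(2103/417, 92/37) = 5.043 servings → $3.28.
kale only: max(2103/287, 92/43) = 7.328 servings → $6.96.
banana + avocado: intersection lies outside the first quadrant.
banana + sweet potato with both tight: 2.911 servings and 1.7 servings → $1.69.
banana + kale with both tight: 3.612 servings and 1.3 servings → $1.96.
avocado + sweet potato with both tight: 2.071 servings and 2.039 servings → $5.05.
avocado + kale with both tight: 2.699 servings and 1.637 servings → $6.41.
sweet potato + kale: the both-tight solution has a negative serving — not a feasible corner.
So the least-cost plan costs $1.69.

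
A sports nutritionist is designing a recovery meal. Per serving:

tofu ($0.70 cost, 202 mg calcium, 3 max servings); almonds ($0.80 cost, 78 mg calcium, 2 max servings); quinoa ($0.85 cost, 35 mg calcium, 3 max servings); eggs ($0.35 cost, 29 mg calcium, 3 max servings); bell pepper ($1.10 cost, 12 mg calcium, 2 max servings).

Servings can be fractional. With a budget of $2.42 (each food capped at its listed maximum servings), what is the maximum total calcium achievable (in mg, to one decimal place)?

Calcium per dollar: tofu 288.6, almonds 97.5, eggs 82.86, quinoa 41.18, bell pepper 10.91.
Take 3 servings of tofu: spends $2.10, +606.0 mg calcium (running total 606.0 mg).
Take 0.4 servings of almonds: spends $0.32, +31.2 mg calcium (running total 637.2 mg).
Greedy by best ratio exhausts the cost allowance optimally: 637.2 mg.

637.2 mg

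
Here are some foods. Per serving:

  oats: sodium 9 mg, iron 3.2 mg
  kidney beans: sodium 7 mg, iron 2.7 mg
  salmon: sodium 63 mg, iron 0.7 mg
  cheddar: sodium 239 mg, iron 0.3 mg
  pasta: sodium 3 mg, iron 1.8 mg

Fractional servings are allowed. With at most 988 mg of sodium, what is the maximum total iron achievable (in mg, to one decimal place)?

592.8 mg

Iron per mg sodium: pasta 0.6, kidney beans 0.3857, oats 0.3556, salmon 0.01111, cheddar 0.001255.
With no serving limits, spend the whole sodium allowance on pasta: 988 mg / 3 mg × 1.8 mg = 592.8 mg.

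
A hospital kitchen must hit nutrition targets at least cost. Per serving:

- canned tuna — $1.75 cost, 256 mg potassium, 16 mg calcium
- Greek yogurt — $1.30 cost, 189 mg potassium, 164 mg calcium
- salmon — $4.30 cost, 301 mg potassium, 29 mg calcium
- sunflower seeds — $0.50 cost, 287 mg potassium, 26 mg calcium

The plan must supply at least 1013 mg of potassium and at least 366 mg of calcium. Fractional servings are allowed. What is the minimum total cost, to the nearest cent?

Two binding constraints pin down two serving amounts, so the optimal mix uses at most two foods. The candidates are each food alone (scaled to the tighter of potassium/calcium) and each pair with both constraints tight.
canned tuna only: max(1013/256, 366/16) = 22.88 servings → $40.03.
Greek yogurt only: max(1013/189, 366/164) = 5.36 servings → $6.97.
salmon only: max(1013/301, 366/29) = 12.62 servings → $54.27.
sunflower seeds only: max(1013/287, 366/26) = 14.08 servings → $7.04.
canned tuna + Greek yogurt with both tight: 2.489 servings and 1.989 servings → $6.94.
canned tuna + salmon with both targets exact would need a negative amount; discard.
canned tuna + sunflower seeds with both targets exact would need a negative amount; discard.
Greek yogurt + salmon with both tight: 1.841 servings and 2.209 servings → $11.89.
Greek yogurt + sunflower seeds with both tight: 1.867 servings and 2.3 servings → $3.58.
salmon + sunflower seeds with both targets exact would need a negative amount; discard.
So the least-cost plan costs $3.58.

$3.58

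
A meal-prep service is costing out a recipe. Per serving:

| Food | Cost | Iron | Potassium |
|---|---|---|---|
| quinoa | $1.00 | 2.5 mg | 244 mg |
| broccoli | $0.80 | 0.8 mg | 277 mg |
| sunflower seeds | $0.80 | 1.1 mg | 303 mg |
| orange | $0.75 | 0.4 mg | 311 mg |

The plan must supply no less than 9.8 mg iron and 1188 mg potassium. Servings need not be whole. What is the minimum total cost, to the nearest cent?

Minimising a linear cost over {iron ≥ 9.8, potassium ≥ 1188, servings ≥ 0} — the optimum is at a vertex, using one or two foods.
quinoa only: max(9.8/2.5, 1188/244) = 4.869 servings → $4.87.
broccoli only: max(9.8/0.8, 1188/277) = 12.25 servings → $9.80.
sunflower seeds only: max(9.8/1.1, 1188/303) = 8.909 servings → $7.13.
orange only: max(9.8/0.4, 1188/311) = 24.5 servings → $18.38.
quinoa + broccoli with both tight: 3.548 servings and 1.164 servings → $4.48.
quinoa + sunflower seeds with both tight: 3.399 servings and 1.183 servings → $4.35.
quinoa + orange with both tight: 3.784 servings and 0.8513 servings → $4.42.
broccoli + sunflower seeds with both targets exact would need a negative amount; discard.
broccoli + orange with both targets exact would need a negative amount; discard.
sunflower seeds + orange with both targets exact would need a negative amount; discard.
So the least-cost plan costs $4.35.

$4.35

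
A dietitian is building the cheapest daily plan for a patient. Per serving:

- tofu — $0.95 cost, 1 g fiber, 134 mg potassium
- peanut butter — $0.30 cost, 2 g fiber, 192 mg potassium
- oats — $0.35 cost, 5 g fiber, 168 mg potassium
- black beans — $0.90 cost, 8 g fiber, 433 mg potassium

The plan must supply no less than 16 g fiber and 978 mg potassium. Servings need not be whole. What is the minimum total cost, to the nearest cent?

$1.68

Two binding constraints pin down two serving amounts, so the optimal mix uses at most two foods. The candidates are each food alone (scaled to the tighter of fiber/potassium) and each pair with both constraints tight.
tofu only: max(16/1, 978/134) = 16 servings → $15.20.
peanut butter only: max(16/2, 978/192) = 8 servings → $2.40.
oats only: max(16/5, 978/168) = 5.821 servings → $2.04.
black beans only: max(16/8, 978/433) = 2.259 servings → $2.03.
tofu + peanut butter: intersection lies outside the first quadrant.
tofu + oats with both tight: 4.386 servings and 2.323 servings → $4.98.
tofu + black beans with both tight: 1.402 servings and 1.825 servings → $2.97.
peanut butter + oats with both tight: 3.529 servings and 1.788 servings → $1.68.
peanut butter + black beans with both tight: 1.337 servings and 1.666 servings → $1.90.
oats + black beans with both targets exact would need a negative amount; discard.
So the least-cost plan costs $1.68.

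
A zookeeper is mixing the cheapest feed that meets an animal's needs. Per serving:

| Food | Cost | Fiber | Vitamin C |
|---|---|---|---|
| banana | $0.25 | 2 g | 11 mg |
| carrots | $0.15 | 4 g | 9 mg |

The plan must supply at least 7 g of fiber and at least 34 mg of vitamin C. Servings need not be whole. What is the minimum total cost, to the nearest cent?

Two binding constraints pin down two serving amounts, so the optimal mix uses at most two foods. The candidates are each food alone (scaled to the tighter of fiber/vitamin C) and each pair with both constraints tight.
banana only: max(7/2, 34/11) = 3.5 servings → $0.88.
carrots only: max(7/4, 34/9) = 3.778 servings → $0.57.
banana + carrots with both tight: 2.808 servings and 0.3462 servings → $0.75.
The minimum over all feasible corners is $0.57.

$0.57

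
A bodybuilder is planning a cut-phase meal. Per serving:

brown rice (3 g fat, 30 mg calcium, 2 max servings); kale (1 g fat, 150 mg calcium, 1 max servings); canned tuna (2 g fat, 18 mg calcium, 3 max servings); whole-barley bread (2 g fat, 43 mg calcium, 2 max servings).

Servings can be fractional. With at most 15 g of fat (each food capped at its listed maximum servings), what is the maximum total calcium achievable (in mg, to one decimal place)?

Calcium per g fat: kale 150, whole-barley bread 21.5, brown rice 10, canned tuna 9.
Take 1 serving of kale: uses 1 g fat, +150.0 mg calcium (running total 150.0 mg).
Take 2 servings of whole-barley bread: uses 4 g fat, +86.0 mg calcium (running total 236.0 mg).
Take 2 servings of brown rice: uses 6 g fat, +60.0 mg calcium (running total 296.0 mg).
Take 2 servings of canned tuna: uses 4 g fat, +36.0 mg calcium (running total 332.0 mg).
Greedy by best ratio exhausts the fat allowance optimally: 332.0 mg.

332.0 mg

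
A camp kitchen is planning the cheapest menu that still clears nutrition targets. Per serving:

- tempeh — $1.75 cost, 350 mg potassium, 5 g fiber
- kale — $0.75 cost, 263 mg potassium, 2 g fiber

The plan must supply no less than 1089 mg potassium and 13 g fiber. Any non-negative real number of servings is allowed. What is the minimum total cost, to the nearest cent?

Two binding constraints pin down two serving amounts, so the optimal mix uses at most two foods. The candidates are each food alone (scaled to the tighter of potassium/fiber) and each pair with both constraints tight.
tempeh only: max(1089/350, 13/5) = 3.111 servings → $5.45.
kale only: max(1089/263, 13/2) = 6.5 servings → $4.88.
tempeh + kale with both tight: 2.018 servings and 1.455 servings → $4.62.
The minimum over all feasible corners is $4.62.

$4.62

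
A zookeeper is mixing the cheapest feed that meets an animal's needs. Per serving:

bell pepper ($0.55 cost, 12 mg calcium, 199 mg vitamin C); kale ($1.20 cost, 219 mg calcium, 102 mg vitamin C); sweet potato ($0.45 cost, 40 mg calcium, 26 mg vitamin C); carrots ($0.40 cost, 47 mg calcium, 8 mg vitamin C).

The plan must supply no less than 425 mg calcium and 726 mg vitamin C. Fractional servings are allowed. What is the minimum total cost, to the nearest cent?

$3.65

bell pepper only: max(425/12, 726/199) = 35.42 servings → $19.48.
kale only: max(425/219, 726/102) = 7.118 servings → $8.54.
sweet potato only: max(425/40, 726/26) = 27.92 servings → $12.57.
carrots only: max(425/47, 726/8) = 90.75 servings → $36.30.
bell pepper + kale with both tight: 2.73 servings and 1.791 servings → $3.65.
bell pepper + sweet potato with both tight: 2.352 servings and 9.919 servings → $5.76.
bell pepper + carrots with both tight: 3.319 servings and 8.195 servings → $5.10.
kale + sweet potato with both targets exact would need a negative amount; discard.
kale + carrots: the both-tight solution has a negative serving — not a feasible corner.
sweet potato + carrots: the both-tight solution has a negative serving — not a feasible corner.
Cheapest feasible corner: $3.65.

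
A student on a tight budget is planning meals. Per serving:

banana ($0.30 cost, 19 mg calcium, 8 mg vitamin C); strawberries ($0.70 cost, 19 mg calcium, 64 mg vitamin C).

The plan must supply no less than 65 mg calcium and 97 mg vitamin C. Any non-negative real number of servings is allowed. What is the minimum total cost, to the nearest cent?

banana only: max(65/19, 97/8) = 12.12 servings → $3.64.
strawberries only: max(65/19, 97/64) = 3.421 servings → $2.39.
banana + strawberries with both tight: 2.178 servings and 1.243 servings → $1.52.
So the least-cost plan costs $1.52.

$1.52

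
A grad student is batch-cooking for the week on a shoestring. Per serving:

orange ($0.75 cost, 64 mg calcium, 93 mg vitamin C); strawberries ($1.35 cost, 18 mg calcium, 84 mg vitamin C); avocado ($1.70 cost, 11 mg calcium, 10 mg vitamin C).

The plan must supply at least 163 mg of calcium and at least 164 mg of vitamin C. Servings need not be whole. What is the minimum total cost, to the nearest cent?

At the optimum either one food covers both requirements or two foods hit both targets exactly; no other combination can be cheaper.
orange only: max(163/64, 164/93) = 2.547 servings → $1.91.
strawberries only: max(163/18, 164/84) = 9.056 servings → $12.22.
avocado only: max(163/11, 164/10) = 16.4 servings → $27.88.
orange + strawberries with both targets exact would need a negative amount; discard.
orange + avocado with both tight: 0.4543 servings and 12.17 servings → $21.04.
strawberries + avocado with both tight: 0.2339 servings and 14.44 servings → $24.86.
Cheapest feasible corner: $1.91.

$1.91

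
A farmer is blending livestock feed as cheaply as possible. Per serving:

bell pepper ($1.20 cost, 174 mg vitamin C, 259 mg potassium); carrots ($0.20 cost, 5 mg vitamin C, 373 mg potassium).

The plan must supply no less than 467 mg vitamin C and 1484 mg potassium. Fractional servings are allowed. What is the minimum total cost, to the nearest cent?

$3.58

Minimising a linear cost over {vitamin C ≥ 467, potassium ≥ 1484, servings ≥ 0} — the optimum is at a vertex, using one or two foods.
bell pepper only: max(467/174, 1484/259) = 5.73 servings → $6.88.
carrots only: max(467/5, 1484/373) = 93.4 servings → $18.68.
bell pepper + carrots with both tight: 2.622 servings and 2.158 servings → $3.58.
Cheapest feasible corner: $3.58.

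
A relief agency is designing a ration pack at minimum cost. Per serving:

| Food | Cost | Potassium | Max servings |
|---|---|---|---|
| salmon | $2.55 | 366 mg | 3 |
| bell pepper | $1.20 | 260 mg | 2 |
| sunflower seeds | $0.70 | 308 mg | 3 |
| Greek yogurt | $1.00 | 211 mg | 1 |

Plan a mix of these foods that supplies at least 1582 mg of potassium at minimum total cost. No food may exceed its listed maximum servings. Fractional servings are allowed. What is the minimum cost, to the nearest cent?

$5.15

Cost per mg of potassium: sunflower seeds $0.0023, bell pepper $0.0046, Greek yogurt $0.0047, salmon $0.0070.
Take 3 servings of sunflower seeds: +924.0 mg potassium for $2.10 (total $2.10, still need 658.0 mg).
Take 2 servings of bell pepper: +520.0 mg potassium for $2.40 (total $4.50, still need 138.0 mg).
Take 0.654 servings of Greek yogurt: +138.0 mg potassium for $0.65 (total $5.15, still need 0.0 mg).
Filling from the cheapest source first is optimal under one linear minimum: $5.15.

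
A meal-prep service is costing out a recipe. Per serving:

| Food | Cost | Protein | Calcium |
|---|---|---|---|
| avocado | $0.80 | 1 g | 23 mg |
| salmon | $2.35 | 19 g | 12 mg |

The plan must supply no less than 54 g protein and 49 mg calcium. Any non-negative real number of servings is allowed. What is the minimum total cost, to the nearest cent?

$7.13

avocado only: max(54/1, 49/23) = 54 servings → $43.20.
salmon only: max(54/19, 49/12) = 4.083 servings → $9.60.
avocado + salmon with both tight: 0.6659 servings and 2.807 servings → $7.13.
The minimum over all feasible corners is $7.13.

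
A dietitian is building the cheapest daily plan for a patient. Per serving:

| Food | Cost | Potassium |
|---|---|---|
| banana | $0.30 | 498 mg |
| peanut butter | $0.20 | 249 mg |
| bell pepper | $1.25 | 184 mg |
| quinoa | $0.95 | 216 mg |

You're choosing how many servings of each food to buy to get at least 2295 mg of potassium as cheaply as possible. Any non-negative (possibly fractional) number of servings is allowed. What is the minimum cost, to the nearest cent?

$1.38

Cost per mg of potassium: banana $0.0006, peanut butter $0.0008, quinoa $0.0044, bell pepper $0.0068.
With no serving limits, use only banana: 2295 mg / 498 mg = 4.608 servings × $0.30 = $1.38.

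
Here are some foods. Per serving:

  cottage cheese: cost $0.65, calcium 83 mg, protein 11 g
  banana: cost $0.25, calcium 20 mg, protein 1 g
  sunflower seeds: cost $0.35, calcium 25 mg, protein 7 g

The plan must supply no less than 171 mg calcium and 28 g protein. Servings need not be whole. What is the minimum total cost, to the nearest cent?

Minimising a linear cost over {calcium ≥ 171, protein ≥ 28, servings ≥ 0} — the optimum is at a vertex, using one or two foods.
cottage cheese only: max(171/83, 28/11) = 2.545 servings → $1.65.
banana only: max(171/20, 28/1) = 28 servings → $7.00.
sunflower seeds only: max(171/25, 28/7) = 6.84 servings → $2.39.
cottage cheese + banana: intersection lies outside the first quadrant.
cottage cheese + sunflower seeds with both tight: 1.624 servings and 1.448 servings → $1.56.
banana + sunflower seeds with both tight: 4.322 servings and 3.383 servings → $2.26.
The minimum over all feasible corners is $1.56.

$1.56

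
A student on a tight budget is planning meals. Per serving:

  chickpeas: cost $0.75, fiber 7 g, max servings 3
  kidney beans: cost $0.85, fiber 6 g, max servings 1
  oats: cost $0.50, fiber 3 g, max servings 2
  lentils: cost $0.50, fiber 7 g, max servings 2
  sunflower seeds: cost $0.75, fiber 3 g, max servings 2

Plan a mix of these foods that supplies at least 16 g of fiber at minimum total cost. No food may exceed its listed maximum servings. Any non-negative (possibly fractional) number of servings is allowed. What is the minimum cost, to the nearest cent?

$1.21

Cost per g of fiber: lentils $0.0714, chickpeas $0.1071, kidney beans $0.1417, oats $0.1667, sunflower seeds $0.2500.
Take 2 servings of lentils: +14.0 g fiber for $1.00 (total $1.00, still need 2.0 g).
Take 0.2857 servings of chickpeas: +2.0 g fiber for $0.21 (total $1.21, still need 0.0 g).
Greedy by cheapest-per-g is optimal for a single linear constraint, so the minimum cost is $1.21.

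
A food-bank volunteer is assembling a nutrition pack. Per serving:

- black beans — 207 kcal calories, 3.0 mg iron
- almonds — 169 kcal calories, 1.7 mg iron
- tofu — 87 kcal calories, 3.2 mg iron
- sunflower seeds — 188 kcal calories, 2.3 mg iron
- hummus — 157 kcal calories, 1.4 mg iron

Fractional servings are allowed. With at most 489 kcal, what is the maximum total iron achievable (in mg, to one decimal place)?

18.0 mg

Iron per kcal: tofu 0.03678, black beans 0.01449, sunflower seeds 0.01223, almonds 0.01006, hummus 0.008917.
With no serving limits, spend the whole calories allowance on tofu: 489 kcal / 87 kcal × 3.2 mg = 18.0 mg.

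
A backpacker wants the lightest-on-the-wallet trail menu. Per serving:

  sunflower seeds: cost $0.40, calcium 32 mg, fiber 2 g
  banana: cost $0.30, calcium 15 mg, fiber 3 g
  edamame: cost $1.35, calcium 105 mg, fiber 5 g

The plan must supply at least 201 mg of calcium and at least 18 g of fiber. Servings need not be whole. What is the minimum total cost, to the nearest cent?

$2.81

sunflower seeds only: max(201/32, 18/2) = 9 servings → $3.60.
banana only: max(201/15, 18/3) = 13.4 servings → $4.02.
edamame only: max(201/105, 18/5) = 3.6 servings → $4.86.
sunflower seeds + banana with both tight: 5.045 servings and 2.636 servings → $2.81.
sunflower seeds + edamame: intersection lies outside the first quadrant.
banana + edamame with both tight: 3.688 servings and 1.387 servings → $2.98.
So the least-cost plan costs $2.81.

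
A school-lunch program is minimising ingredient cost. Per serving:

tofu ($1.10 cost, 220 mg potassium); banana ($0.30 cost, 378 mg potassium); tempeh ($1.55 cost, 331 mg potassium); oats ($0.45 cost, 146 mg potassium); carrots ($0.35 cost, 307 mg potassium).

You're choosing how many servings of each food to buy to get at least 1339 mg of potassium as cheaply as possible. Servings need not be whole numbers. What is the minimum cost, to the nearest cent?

$1.06

Cost per mg of potassium: banana $0.0008, carrots $0.0011, oats $0.0031, tempeh $0.0047, tofu $0.0050.
With no serving limits, use only banana: 1339 mg / 378 mg = 3.542 servings × $0.30 = $1.06.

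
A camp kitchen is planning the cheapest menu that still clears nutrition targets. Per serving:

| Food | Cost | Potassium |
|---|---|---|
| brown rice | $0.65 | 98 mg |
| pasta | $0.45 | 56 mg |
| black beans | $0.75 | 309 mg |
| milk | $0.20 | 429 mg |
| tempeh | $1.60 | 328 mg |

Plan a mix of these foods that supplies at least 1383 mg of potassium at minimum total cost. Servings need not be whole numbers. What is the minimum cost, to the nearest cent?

Cost per mg of potassium: milk $0.0005, black beans $0.0024, tempeh $0.0049, brown rice $0.0066, pasta $0.0080.
With no serving limits, use only milk: 1383 mg / 429 mg = 3.224 servings × $0.20 = $0.64.

$0.64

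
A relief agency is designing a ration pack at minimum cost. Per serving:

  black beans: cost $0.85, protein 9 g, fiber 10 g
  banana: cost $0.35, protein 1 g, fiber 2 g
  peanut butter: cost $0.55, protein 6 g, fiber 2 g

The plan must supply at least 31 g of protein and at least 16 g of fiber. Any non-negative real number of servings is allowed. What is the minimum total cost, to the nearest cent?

With two linear requirements the optimum uses one or two foods; enumerate the corners.
black beans only: max(31/9, 16/10) = 3.444 servings → $2.93.
banana only: max(31/1, 16/2) = 31 servings → $10.85.
peanut butter only: max(31/6, 16/2) = 8 servings → $4.40.
black beans + banana: the both-tight solution has a negative serving — not a feasible corner.
black beans + peanut butter with both tight: 0.8095 servings and 3.952 servings → $2.86.
banana + peanut butter with both tight: 3.4 servings and 4.6 servings → $3.72.
The minimum over all feasible corners is $2.86.

$2.86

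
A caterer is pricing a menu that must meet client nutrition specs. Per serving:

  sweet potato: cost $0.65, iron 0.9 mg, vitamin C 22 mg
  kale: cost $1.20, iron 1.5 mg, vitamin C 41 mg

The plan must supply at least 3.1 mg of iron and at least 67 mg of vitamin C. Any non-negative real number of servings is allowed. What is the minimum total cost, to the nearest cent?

$2.24

Compare the cost at each extreme point of the feasible region.
sweet potato only: max(3.1/0.9, 67/22) = 3.444 servings → $2.24.
kale only: max(3.1/1.5, 67/41) = 2.067 servings → $2.48.
sweet potato + kale with both targets exact would need a negative amount; discard.
So the least-cost plan costs $2.24.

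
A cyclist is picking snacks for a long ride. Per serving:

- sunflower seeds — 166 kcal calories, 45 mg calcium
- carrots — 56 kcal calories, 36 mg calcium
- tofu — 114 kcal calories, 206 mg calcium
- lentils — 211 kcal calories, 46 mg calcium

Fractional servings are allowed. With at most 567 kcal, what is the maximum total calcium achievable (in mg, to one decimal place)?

1024.6 mg

Calcium per kcal: tofu 1.807, carrots 0.6429, sunflower seeds 0.2711, lentils 0.218.
With no serving limits, spend the whole calories allowance on tofu: 567 kcal / 114 kcal × 206 mg = 1024.6 mg.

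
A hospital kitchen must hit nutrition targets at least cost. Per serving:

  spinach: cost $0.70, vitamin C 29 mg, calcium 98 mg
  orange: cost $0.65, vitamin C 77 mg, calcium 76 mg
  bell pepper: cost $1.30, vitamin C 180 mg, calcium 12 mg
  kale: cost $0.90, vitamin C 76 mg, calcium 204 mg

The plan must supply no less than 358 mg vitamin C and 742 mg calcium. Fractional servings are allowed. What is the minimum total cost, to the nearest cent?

$3.80

Two binding constraints pin down two serving amounts, so the optimal mix uses at most two foods. The candidates are each food alone (scaled to the tighter of vitamin C/calcium) and each pair with both constraints tight.
spinach only: max(358/29, 742/98) = 12.34 servings → $8.64.
orange only: max(358/77, 742/76) = 9.763 servings → $6.35.
bell pepper only: max(358/180, 742/12) = 61.83 servings → $80.38.
kale only: max(358/76, 742/204) = 4.711 servings → $4.24.
spinach + orange with both tight: 5.602 servings and 2.539 servings → $5.57.
spinach + bell pepper with both tight: 7.475 servings and 0.7845 servings → $6.25.
spinach + kale: intersection lies outside the first quadrant.
orange + bell pepper with both targets exact would need a negative amount; discard.
orange + kale with both tight: 1.675 servings and 3.013 servings → $3.80.
bell pepper + kale with both tight: 0.4647 servings and 3.61 servings → $3.85.
The minimum over all feasible corners is $3.80.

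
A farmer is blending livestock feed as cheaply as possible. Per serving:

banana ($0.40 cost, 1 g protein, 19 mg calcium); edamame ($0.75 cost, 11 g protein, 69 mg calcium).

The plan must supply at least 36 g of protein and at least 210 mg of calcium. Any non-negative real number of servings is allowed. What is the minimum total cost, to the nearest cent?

$2.45

An LP optimum is at a vertex; with two nutrient constraints at most two foods are used. Check each candidate.
banana only: max(36/1, 210/19) = 36 servings → $14.40.
edamame only: max(36/11, 210/69) = 3.273 servings → $2.45.
banana + edamame: intersection lies outside the first quadrant.
Cheapest feasible corner: $2.45.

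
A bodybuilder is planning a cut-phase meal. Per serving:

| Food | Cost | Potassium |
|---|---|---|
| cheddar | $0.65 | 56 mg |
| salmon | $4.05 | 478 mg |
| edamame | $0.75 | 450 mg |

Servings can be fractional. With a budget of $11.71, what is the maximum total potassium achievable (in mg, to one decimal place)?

Potassium per dollar: edamame 600, salmon 118, cheddar 86.15.
With no serving limits, spend the whole cost allowance on edamame: $11.71 / $0.75 × 450 mg = 7026.0 mg.

7026.0 mg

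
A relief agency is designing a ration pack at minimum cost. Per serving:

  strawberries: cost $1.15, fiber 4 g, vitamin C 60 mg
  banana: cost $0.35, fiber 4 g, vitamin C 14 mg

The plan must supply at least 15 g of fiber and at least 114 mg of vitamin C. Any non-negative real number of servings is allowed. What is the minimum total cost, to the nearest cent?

$2.38

The cheapest plan sits at a corner of the feasible region — with two constraints it uses at most two foods.
strawberries only: max(15/4, 114/60) = 3.75 servings → $4.31.
banana only: max(15/4, 114/14) = 8.143 servings → $2.85.
strawberries + banana with both tight: 1.337 servings and 2.413 servings → $2.38.
The minimum over all feasible corners is $2.38.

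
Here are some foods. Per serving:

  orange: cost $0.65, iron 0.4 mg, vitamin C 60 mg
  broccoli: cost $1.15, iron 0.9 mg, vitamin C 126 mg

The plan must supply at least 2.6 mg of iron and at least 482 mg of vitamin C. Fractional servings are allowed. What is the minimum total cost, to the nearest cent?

$4.40

With two linear requirements the optimum uses one or two foods; enumerate the corners.
orange only: max(2.6/0.4, 482/60) = 8.033 servings → $5.22.
broccoli only: max(2.6/0.9, 482/126) = 3.825 servings → $4.40.
orange + broccoli with both targets exact would need a negative amount; discard.
So the least-cost plan costs $4.40.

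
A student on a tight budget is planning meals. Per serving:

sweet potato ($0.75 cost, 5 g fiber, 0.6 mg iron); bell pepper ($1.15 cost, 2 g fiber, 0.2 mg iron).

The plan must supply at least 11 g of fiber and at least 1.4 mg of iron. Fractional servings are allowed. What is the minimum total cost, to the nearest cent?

For a min-cost LP with two ≥-constraints, a basic feasible solution has at most two positive variables.
sweet potato only: max(11/5, 1.4/0.6) = 2.333 servings → $1.75.
bell pepper only: max(11/2, 1.4/0.2) = 7 servings → $8.05.
sweet potato + bell pepper: intersection lies outside the first quadrant.
Cheapest feasible corner: $1.75.

$1.75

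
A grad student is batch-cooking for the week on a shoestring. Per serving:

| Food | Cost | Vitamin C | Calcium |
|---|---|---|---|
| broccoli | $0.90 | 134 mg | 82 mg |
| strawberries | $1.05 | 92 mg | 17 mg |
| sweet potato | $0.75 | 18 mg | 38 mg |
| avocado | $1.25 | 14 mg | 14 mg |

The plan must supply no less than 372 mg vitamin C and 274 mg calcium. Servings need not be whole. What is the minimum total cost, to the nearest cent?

$3.01

Compare the cost at each extreme point of the feasible region.
broccoli only: max(372/134, 274/82) = 3.341 servings → $3.01.
strawberries only: max(372/92, 274/17) = 16.12 servings → $16.92.
sweet potato only: max(372/18, 274/38) = 20.67 servings → $15.50.
avocado only: max(372/14, 274/14) = 26.57 servings → $33.21.
broccoli + strawberries: intersection lies outside the first quadrant.
broccoli + sweet potato with both tight: 2.545 servings and 1.718 servings → $3.58.
broccoli + avocado with both tight: 1.885 servings and 8.533 servings → $12.36.
strawberries + sweet potato with both tight: 2.885 servings and 5.92 servings → $7.47.
strawberries + avocado with both tight: 1.307 servings and 17.98 servings → $23.85.
sweet potato + avocado: intersection lies outside the first quadrant.
The minimum over all feasible corners is $3.01.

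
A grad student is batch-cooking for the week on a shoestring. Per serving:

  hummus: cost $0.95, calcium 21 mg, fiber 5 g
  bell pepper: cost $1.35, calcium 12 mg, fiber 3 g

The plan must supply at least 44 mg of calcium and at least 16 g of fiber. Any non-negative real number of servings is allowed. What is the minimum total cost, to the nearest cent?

$3.04

Check every corner: each single food scaled to meet both minima, and each pair solved so both constraints bind.
hummus only: max(44/21, 16/5) = 3.2 servings → $3.04.
bell pepper only: max(44/12, 16/3) = 5.333 servings → $7.20.
hummus + bell pepper: the both-tight solution has a negative serving — not a feasible corner.
Cheapest feasible corner: $3.04.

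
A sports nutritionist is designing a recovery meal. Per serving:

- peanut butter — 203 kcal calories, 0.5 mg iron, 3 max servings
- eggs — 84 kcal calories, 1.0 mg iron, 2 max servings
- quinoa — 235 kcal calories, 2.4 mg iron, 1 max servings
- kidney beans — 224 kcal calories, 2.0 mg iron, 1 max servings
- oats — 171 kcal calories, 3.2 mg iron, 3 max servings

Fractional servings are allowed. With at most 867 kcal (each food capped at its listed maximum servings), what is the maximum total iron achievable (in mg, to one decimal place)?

13.5 mg

Iron per kcal: oats 0.01871, eggs 0.0119, quinoa 0.01021, kidney beans 0.008929, peanut butter 0.002463.
Take 3 servings of oats: uses 513 kcal, +9.6 mg iron (running total 9.6 mg).
Take 2 servings of eggs: uses 168 kcal, +2.0 mg iron (running total 11.6 mg).
Take 0.7915 servings of quinoa: uses 186 kcal, +1.9 mg iron (running total 13.5 mg).
Filling greedily by iron-per-kcal is optimal for one linear limit, giving 13.5 mg.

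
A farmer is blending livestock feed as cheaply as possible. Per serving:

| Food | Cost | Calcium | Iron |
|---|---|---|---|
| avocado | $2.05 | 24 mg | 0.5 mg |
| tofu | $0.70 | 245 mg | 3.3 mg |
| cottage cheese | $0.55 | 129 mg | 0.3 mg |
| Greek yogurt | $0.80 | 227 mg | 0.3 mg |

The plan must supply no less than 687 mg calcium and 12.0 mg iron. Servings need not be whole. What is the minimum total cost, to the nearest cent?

avocado only: max(687/24, 12.0/0.5) = 28.62 servings → $58.68.
tofu only: max(687/245, 12.0/3.3) = 3.636 servings → $2.55.
cottage cheese only: max(687/129, 12.0/0.3) = 40 servings → $22.00.
Greek yogurt only: max(687/227, 12.0/0.3) = 40 servings → $32.00.
avocado + tofu with both tight: 15.54 servings and 1.282 servings → $32.76.
avocado + cottage cheese with both tight: 23.42 servings and 0.9686 servings → $48.54.
avocado + Greek yogurt with both tight: 23.69 servings and 0.5221 servings → $48.98.
tofu + cottage cheese: the both-tight solution has a negative serving — not a feasible corner.
tofu + Greek yogurt: intersection lies outside the first quadrant.
cottage cheese + Greek yogurt: the both-tight solution has a negative serving — not a feasible corner.
So the least-cost plan costs $2.55.

$2.55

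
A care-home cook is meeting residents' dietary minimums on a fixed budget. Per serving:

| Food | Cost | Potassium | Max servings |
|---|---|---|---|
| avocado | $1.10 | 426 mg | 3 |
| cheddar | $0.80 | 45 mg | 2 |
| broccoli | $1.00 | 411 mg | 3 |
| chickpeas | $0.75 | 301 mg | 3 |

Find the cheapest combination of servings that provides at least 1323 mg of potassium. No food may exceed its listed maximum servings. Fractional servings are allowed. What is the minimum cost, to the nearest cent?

$3.22

Cost per mg of potassium: broccoli $0.0024, chickpeas $0.0025, avocado $0.0026, cheddar $0.0178.
Take 3 servings of broccoli: +1233.0 mg potassium for $3.00 (total $3.00, still need 90.0 mg).
Take 0.299 servings of chickpeas: +90.0 mg potassium for $0.22 (total $3.22, still need 0.0 mg).
Greedy by cheapest-per-mg is optimal for a single linear constraint, so the minimum cost is $3.22.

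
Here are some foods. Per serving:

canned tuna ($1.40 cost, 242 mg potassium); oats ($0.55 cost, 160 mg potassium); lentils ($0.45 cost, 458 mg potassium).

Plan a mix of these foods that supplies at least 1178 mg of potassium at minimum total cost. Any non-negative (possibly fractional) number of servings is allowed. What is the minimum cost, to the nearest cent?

Cost per mg of potassium: lentils $0.0010, oats $0.0034, canned tuna $0.0058.
With no serving limits, use only lentils: 1178 mg / 458 mg = 2.572 servings × $0.45 = $1.16.

$1.16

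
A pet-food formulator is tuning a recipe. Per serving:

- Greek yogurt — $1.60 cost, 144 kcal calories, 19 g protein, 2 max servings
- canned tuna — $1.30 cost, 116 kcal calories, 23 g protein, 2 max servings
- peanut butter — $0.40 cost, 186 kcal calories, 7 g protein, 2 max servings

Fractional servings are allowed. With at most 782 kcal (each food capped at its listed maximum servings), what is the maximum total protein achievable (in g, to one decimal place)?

Protein per kcal: canned tuna 0.1983, Greek yogurt 0.1319, peanut butter 0.03763.
Take 2 servings of canned tuna: uses 232 kcal, +46.0 g protein (running total 46.0 g).
Take 2 servings of Greek yogurt: uses 288 kcal, +38.0 g protein (running total 84.0 g).
Take 1.409 servings of peanut butter: uses 262 kcal, +9.9 g protein (running total 93.9 g).
Greedy by best ratio exhausts the calories allowance optimally: 93.9 g.

93.9 g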